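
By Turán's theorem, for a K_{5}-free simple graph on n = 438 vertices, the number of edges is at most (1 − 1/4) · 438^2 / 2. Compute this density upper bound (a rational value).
Turán density bound = (3/4) · 438^2/2 = 143883/2 ≈ 71941.5

Turán's theorem: ex(n, K_{r+1}) is achieved by the complete r-partite Turán graph T(n, r) with parts as balanced as possible, and is at most (1 − 1/r) · n^2/2. For r = 4, n = 438: the density bound is (3/4) · 191844/2 = 143883/2 ≈ 71941.5. The integer-valued extremum is e(T(438, 4)) = 71941, which is strictly less than the density bound 143883/2 since 4 ∤ 438 (the parts of T(438, 4) cannot all be equal).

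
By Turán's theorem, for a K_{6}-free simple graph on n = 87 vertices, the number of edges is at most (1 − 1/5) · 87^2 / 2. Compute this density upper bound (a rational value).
Turán density bound = (4/5) · 87^2/2 = 15138/5 ≈ 3027.6

Turán's theorem: ex(n, K_{r+1}) is achieved by the complete r-partite Turán graph T(n, r) with parts as balanced as possible, and is at most (1 − 1/r) · n^2/2. For r = 5, n = 87: the density bound is (4/5) · 7569/2 = 15138/5 ≈ 3027.6. The integer-valued extremum is e(T(87, 5)) = 3027, which is strictly less than the density bound 15138/5 since 5 ∤ 87 (the parts of T(87, 5) cannot all be equal).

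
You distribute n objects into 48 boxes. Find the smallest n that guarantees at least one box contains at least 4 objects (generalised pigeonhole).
n = (4 − 1)·48 + 1 = 145

By the generalised pigeonhole principle, to guarantee some box contains ≥ r objects we need more than (r − 1) · k objects total. Threshold: n = (r − 1) · k + 1. With r = 4 and k = 48: n = 3 · 48 + 1 = 144 + 1 = 145. For n = 144 = 3 · 48, we can put exactly 3 objects in every box, avoiding 4 in any single one — so 145 is tight.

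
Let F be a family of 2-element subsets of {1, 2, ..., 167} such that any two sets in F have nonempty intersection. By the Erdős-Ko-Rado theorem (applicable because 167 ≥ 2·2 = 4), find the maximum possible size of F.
max |F| = C(166, 1) = 166

Erdős-Ko-Rado (1961): when n ≥ 2k, max |F| = C(n−1, k−1). The bound is attained by the star {A : i ∈ A} for any fixed i ∈ [n]. Here C(167−1, 2−1) = C(166, 1) = 166.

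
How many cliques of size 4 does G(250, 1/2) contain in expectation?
E[# K_4] = C(250, 4) · (1/2)^C(4, 2) = 158882750 / 2^6 = 79441375/32 = 2482542.96875

For each 4-subset S of vertices (there are C(250, 4) = 158882750 such S), let X_S = 1 if S induces a K_4 (all C(4, 2) = 6 edges present). Then P(X_S = 1) = (1/2)^6 = 1/64. By linearity of expectation, E[# K_4] = C(250, 4) · (1/2)^6 = 158882750 / 64 = 79441375/32 = 2482542.96875.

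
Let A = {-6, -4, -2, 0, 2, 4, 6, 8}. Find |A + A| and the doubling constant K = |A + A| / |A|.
K = |A + A| / |A| = 15/8

Enumerate A + A = {a + b : a, b ∈ A}. With |A| = 8, there are |A|^2 = 64 ordered sum pairs; collecting distinct values, A + A = {-12, -10, -8, -6, -4, -2, 0, 2, 4, 6, 8, 10, 12, 14, 16}, so |A + A| = 15. Thus K = 15/8. Here |A + A| = 2|A| − 1 = 15, the minimum possible — so K = 15/8 is minimal, which holds iff A is an arithmetic progression.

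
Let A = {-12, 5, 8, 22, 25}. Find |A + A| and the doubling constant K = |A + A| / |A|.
K = |A + A| / |A| = 12/5

Enumerate A + A = {a + b : a, b ∈ A}. With |A| = 5, there are |A|^2 = 25 ordered sum pairs; collecting distinct values, A + A = {-24, -7, -4, 10, 13, 16, 27, 30, 33, 44, 47, 50}, so |A + A| = 12. Thus K = 12/5. For comparison, the minimum possible |A + A| over all 5-element sets is 2·5 − 1 = 9 (so min K = 9/5), attained only by arithmetic progressions.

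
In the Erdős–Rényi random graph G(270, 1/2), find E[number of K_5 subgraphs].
E[# K_5] = C(270, 5) · (1/2)^C(5, 2) = 11520265554 / 2^10 = 5760132777/512 ≈ 11250259.330078

For each 5-subset S of vertices (there are C(270, 5) = 11520265554 such S), let X_S = 1 if S induces a K_5 (all C(5, 2) = 10 edges present). Then P(X_S = 1) = (1/2)^10 = 1/1024. By linearity of expectation, E[# K_5] = C(270, 5) · (1/2)^10 = 11520265554 / 1024 = 5760132777/512 ≈ 11250259.330078.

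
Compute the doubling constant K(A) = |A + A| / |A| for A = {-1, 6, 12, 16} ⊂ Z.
K = |A + A| / |A| = 10/4 = 5/2

Enumerate A + A = {a + b : a, b ∈ A}. With |A| = 4, there are |A|^2 = 16 ordered sum pairs; collecting distinct values, A + A = {-2, 5, 11, 12, 15, 18, 22, 24, 28, 32}, so |A + A| = 10. Thus K = 10/4 = 5/2. For comparison, the minimum possible |A + A| over all 4-element sets is 2·4 − 1 = 7 (so min K = 7/4), attained only by arithmetic progressions.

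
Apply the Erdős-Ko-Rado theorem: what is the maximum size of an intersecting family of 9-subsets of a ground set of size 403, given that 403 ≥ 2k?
max |F| = C(402, 8) = 15770615726749950

The Erdős-Ko-Rado theorem states: for n ≥ 2k, an intersecting family of k-subsets of an n-element set has size at most C(n − 1, k − 1), with equality for 'star' families {A ⊆ [n] : |A| = k, i ∈ A} (fix an element i). For n = 403, k = 9: C(402, 8) = 15770615726749950.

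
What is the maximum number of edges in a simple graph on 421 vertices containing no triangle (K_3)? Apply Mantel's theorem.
ex(421, K_3) = ⌊421^2/4⌋ = 44310

Mantel (1907): a triangle-free graph on n vertices has at most ⌊n^2/4⌋ edges, with equality for the complete bipartite graph K_{⌊n/2⌋, ⌈n/2⌉}. For n = 421: ⌊421^2/4⌋ = ⌊177241/4⌋ = 44310. The extremal graph is K_{210, 211}, which has 210·211 = 44310 edges.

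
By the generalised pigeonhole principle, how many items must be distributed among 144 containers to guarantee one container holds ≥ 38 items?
n = (38 − 1)·144 + 1 = 5329

By the generalised pigeonhole principle, to guarantee some box contains ≥ r objects we need more than (r − 1) · k objects total. Threshold: n = (r − 1) · k + 1. With r = 38 and k = 144: n = 37 · 144 + 1 = 5328 + 1 = 5329. For n = 5328 = 37 · 144, we can put exactly 37 objects in every box, avoiding 38 in any single one — so 5329 is tight.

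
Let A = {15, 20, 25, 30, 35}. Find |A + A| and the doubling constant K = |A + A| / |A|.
K = |A + A| / |A| = 9/5

Enumerate A + A = {a + b : a, b ∈ A}. With |A| = 5, there are |A|^2 = 25 ordered sum pairs; collecting distinct values, A + A = {30, 35, 40, 45, 50, 55, 60, 65, 70}, so |A + A| = 9. Thus K = 9/5. Here |A + A| = 2|A| − 1 = 9, the minimum possible — so K = 9/5 is minimal, which holds iff A is an arithmetic progression.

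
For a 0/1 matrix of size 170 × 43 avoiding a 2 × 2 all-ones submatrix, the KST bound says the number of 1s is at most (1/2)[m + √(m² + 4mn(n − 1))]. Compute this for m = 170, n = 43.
z(170, 43; 2, 2) ≤ (1/2)[170 + √(170² + 4·170·43·42)] = (1/2)[170 + √1256980] = 645.5756

Kővári–Sós–Turán: let r_1, ..., r_170 be the row sums and z = Σ r_i the total number of 1s. Each pair of columns can share at most one row with both entries 1 (else a 2×2 all-ones block appears), so Σ_i C(r_i, 2) ≤ C(43, 2) = 903. By convexity Σ_i C(r_i, 2) ≥ 170·C(z/170, 2) = z(z − 170)/(2·170), giving z² − 170z − 170·43·42 ≤ 0 and hence z ≤ (1/2)[170 + √(28900 + 4·307020)] = (1/2)[170 + √1256980] ≈ (1/2)(170 + 1121.1512) = 645.5756.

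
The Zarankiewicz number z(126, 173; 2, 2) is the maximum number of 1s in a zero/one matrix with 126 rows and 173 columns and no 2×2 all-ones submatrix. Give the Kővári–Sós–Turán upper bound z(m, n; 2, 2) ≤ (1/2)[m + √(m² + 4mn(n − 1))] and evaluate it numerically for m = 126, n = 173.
z(126, 173; 2, 2) ≤ (1/2)[126 + √(126² + 4·126·173·172)] = (1/2)[126 + √15012900] = 2000.3242

Kővári–Sós–Turán: let r_1, ..., r_126 be the row sums and z = Σ r_i the total number of 1s. Each pair of columns can share at most one row with both entries 1 (else a 2×2 all-ones block appears), so Σ_i C(r_i, 2) ≤ C(173, 2) = 14878. By convexity Σ_i C(r_i, 2) ≥ 126·C(z/126, 2) = z(z − 126)/(2·126), giving z² − 126z − 126·173·172 ≤ 0 and hence z ≤ (1/2)[126 + √(15876 + 4·3749256)] = (1/2)[126 + √15012900] ≈ (1/2)(126 + 3874.6484) = 2000.3242.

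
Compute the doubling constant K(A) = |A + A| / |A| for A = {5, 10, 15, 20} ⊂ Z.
K = |A + A| / |A| = 7/4

Enumerate A + A = {a + b : a, b ∈ A}. With |A| = 4, there are |A|^2 = 16 ordered sum pairs; collecting distinct values, A + A = {10, 15, 20, 25, 30, 35, 40}, so |A + A| = 7. Thus K = 7/4. Here |A + A| = 2|A| − 1 = 7, the minimum possible — so K = 7/4 is minimal, which holds iff A is an arithmetic progression.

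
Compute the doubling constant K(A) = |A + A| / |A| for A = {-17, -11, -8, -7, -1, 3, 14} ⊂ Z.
K = |A + A| / |A| = 24/7

Enumerate A + A = {a + b : a, b ∈ A}. With |A| = 7, there are |A|^2 = 49 ordered sum pairs; collecting distinct values, A + A = {-34, -28, -25, -24, -22, -19, -18, -16, -15, -14, -12, -9, -8, -5, -4, -3, -2, 2, 3, 6, 7, 13, 17, 28}, so |A + A| = 24. Thus K = 24/7. For comparison, the minimum possible |A + A| over all 7-element sets is 2·7 − 1 = 13 (so min K = 13/7), attained only by arithmetic progressions.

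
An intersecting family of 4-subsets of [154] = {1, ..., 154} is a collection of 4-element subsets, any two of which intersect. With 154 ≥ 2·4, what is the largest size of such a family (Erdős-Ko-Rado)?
max |F| = C(153, 3) = 585276

The Erdős-Ko-Rado theorem states: for n ≥ 2k, an intersecting family of k-subsets of an n-element set has size at most C(n − 1, k − 1), with equality for 'star' families {A ⊆ [n] : |A| = k, i ∈ A} (fix an element i). For n = 154, k = 4: C(153, 3) = 585276.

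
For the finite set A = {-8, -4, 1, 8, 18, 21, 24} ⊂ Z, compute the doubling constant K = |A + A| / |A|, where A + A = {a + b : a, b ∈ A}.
K = |A + A| / |A| = 26/7

Enumerate A + A = {a + b : a, b ∈ A}. With |A| = 7, there are |A|^2 = 49 ordered sum pairs; collecting distinct values, A + A = {-16, -12, -8, -7, -3, 0, 2, 4, 9, 10, 13, 14, 16, 17, 19, 20, 22, 25, 26, 29, 32, 36, 39, 42, 45, 48}, so |A + A| = 26. Thus K = 26/7. For comparison, the minimum possible |A + A| over all 7-element sets is 2·7 − 1 = 13 (so min K = 13/7), attained only by arithmetic progressions.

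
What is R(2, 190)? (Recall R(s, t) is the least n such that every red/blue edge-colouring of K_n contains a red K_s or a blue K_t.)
R(2, 190) = 190

R(2, k) = k for all k ≥ 2: in a 2-colouring of K_k, either some edge is red (a red K_2) or all edges are blue (a blue K_k). And K_{189} coloured all-blue has no blue K_190, so R(2, 190) > 189. Hence R(2, 190) = 190.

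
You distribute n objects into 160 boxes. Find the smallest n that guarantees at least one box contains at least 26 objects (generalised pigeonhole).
n = (26 − 1)·160 + 1 = 4001

By the generalised pigeonhole principle, to guarantee some box contains ≥ r objects we need more than (r − 1) · k objects total. Threshold: n = (r − 1) · k + 1. With r = 26 and k = 160: n = 25 · 160 + 1 = 4000 + 1 = 4001. For n = 4000 = 25 · 160, we can put exactly 25 objects in every box, avoiding 26 in any single one — so 4001 is tight.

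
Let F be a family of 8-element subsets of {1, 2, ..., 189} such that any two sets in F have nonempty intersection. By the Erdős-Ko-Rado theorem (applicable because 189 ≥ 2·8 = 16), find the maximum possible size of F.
max |F| = C(188, 7) = 1470936391496

The Erdős-Ko-Rado theorem states: for n ≥ 2k, an intersecting family of k-subsets of an n-element set has size at most C(n − 1, k − 1), with equality for 'star' families {A ⊆ [n] : |A| = k, i ∈ A} (fix an element i). For n = 189, k = 8: C(188, 7) = 1470936391496.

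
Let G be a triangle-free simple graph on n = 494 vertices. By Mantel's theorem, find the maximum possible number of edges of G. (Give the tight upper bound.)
ex(494, K_3) = ⌊494^2/4⌋ = 61009

Mantel (1907): a triangle-free graph on n vertices has at most ⌊n^2/4⌋ edges, with equality for the complete bipartite graph K_{⌊n/2⌋, ⌈n/2⌉}. For n = 494: ⌊494^2/4⌋ = ⌊244036/4⌋ = 61009. The extremal graph is K_{247, 247}, which has 247·247 = 61009 edges.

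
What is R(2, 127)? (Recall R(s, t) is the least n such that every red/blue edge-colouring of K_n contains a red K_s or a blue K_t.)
R(2, 127) = 127

R(2, k) = k for all k ≥ 2: in a 2-colouring of K_k, either some edge is red (a red K_2) or all edges are blue (a blue K_k). And K_{126} coloured all-blue has no blue K_127, so R(2, 127) > 126. Hence R(2, 127) = 127.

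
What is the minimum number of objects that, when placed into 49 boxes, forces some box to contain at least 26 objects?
n = (26 − 1)·49 + 1 = 1226

By the generalised pigeonhole principle, to guarantee some box contains ≥ r objects we need more than (r − 1) · k objects total. Threshold: n = (r − 1) · k + 1. With r = 26 and k = 49: n = 25 · 49 + 1 = 1225 + 1 = 1226. For n = 1225 = 25 · 49, we can put exactly 25 objects in every box, avoiding 26 in any single one — so 1226 is tight.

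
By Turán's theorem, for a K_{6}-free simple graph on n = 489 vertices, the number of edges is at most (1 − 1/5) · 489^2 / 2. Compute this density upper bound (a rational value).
Turán density bound = (4/5) · 489^2/2 = 478242/5 ≈ 95648.4

Turán's theorem: ex(n, K_{r+1}) is achieved by the complete r-partite Turán graph T(n, r) with parts as balanced as possible, and is at most (1 − 1/r) · n^2/2. For r = 5, n = 489: the density bound is (4/5) · 239121/2 = 478242/5 ≈ 95648.4. The integer-valued extremum is e(T(489, 5)) = 95648, which is strictly less than the density bound 478242/5 since 5 ∤ 489 (the parts of T(489, 5) cannot all be equal).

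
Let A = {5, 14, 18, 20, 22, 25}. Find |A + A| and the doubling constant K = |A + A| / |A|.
K = |A + A| / |A| = 19/6

Enumerate A + A = {a + b : a, b ∈ A}. With |A| = 6, there are |A|^2 = 36 ordered sum pairs; collecting distinct values, A + A = {10, 19, 23, 25, 27, 28, 30, 32, 34, 36, 38, 39, 40, 42, 43, 44, 45, 47, 50}, so |A + A| = 19. Thus K = 19/6. For comparison, the minimum possible |A + A| over all 6-element sets is 2·6 − 1 = 11 (so min K = 11/6), attained only by arithmetic progressions.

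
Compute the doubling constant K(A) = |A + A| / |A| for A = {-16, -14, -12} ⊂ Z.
K = |A + A| / |A| = 5/3

Enumerate A + A = {a + b : a, b ∈ A}. With |A| = 3, there are |A|^2 = 9 ordered sum pairs; collecting distinct values, A + A = {-32, -30, -28, -26, -24}, so |A + A| = 5. Thus K = 5/3. Here |A + A| = 2|A| − 1 = 5, the minimum possible — so K = 5/3 is minimal, which holds iff A is an arithmetic progression.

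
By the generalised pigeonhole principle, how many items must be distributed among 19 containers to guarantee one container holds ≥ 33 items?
n = (33 − 1)·19 + 1 = 609

By the generalised pigeonhole principle, to guarantee some box contains ≥ r objects we need more than (r − 1) · k objects total. Threshold: n = (r − 1) · k + 1. With r = 33 and k = 19: n = 32 · 19 + 1 = 608 + 1 = 609. For n = 608 = 32 · 19, we can put exactly 32 objects in every box, avoiding 33 in any single one — so 609 is tight.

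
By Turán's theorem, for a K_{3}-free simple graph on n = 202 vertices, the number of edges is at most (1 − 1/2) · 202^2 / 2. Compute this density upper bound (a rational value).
Turán density bound = (1/2) · 202^2/2 = 10201

Turán's theorem: ex(n, K_{r+1}) is achieved by the complete r-partite Turán graph T(n, r) with parts as balanced as possible, and is at most (1 − 1/r) · n^2/2. For r = 2, n = 202: the density bound is (1/2) · 40804/2 = 10201. Since 2 ∣ 202, the Turán graph T(202, 2) has parts of equal size 101, and its edge count e(T(202, 2)) = 10201 attains the density bound exactly.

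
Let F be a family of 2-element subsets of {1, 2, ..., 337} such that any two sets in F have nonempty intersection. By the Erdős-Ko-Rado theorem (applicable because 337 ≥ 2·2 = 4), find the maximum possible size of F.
max |F| = C(336, 1) = 336

The Erdős-Ko-Rado theorem states: for n ≥ 2k, an intersecting family of k-subsets of an n-element set has size at most C(n − 1, k − 1), with equality for 'star' families {A ⊆ [n] : |A| = k, i ∈ A} (fix an element i). For n = 337, k = 2: C(336, 1) = 336.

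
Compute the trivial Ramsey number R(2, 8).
R(2, 8) = 8

R(2, k) = k for all k ≥ 2: in a 2-colouring of K_k, either some edge is red (a red K_2) or all edges are blue (a blue K_k). And K_{7} coloured all-blue has no blue K_8, so R(2, 8) > 7. Hence R(2, 8) = 8.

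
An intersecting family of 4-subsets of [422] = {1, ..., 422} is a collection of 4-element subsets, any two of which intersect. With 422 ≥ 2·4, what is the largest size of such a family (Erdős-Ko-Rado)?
max |F| = C(421, 3) = 12347930

The Erdős-Ko-Rado theorem states: for n ≥ 2k, an intersecting family of k-subsets of an n-element set has size at most C(n − 1, k − 1), with equality for 'star' families {A ⊆ [n] : |A| = k, i ∈ A} (fix an element i). For n = 422, k = 4: C(421, 3) = 12347930.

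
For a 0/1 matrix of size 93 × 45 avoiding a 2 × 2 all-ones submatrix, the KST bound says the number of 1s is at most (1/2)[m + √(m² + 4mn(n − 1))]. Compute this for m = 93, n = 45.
z(93, 45; 2, 2) ≤ (1/2)[93 + √(93² + 4·93·45·44)] = (1/2)[93 + √745209] = 478.1274

Kővári–Sós–Turán: let r_1, ..., r_93 be the row sums and z = Σ r_i the total number of 1s. Each pair of columns can share at most one row with both entries 1 (else a 2×2 all-ones block appears), so Σ_i C(r_i, 2) ≤ C(45, 2) = 990. By convexity Σ_i C(r_i, 2) ≥ 93·C(z/93, 2) = z(z − 93)/(2·93), giving z² − 93z − 93·45·44 ≤ 0 and hence z ≤ (1/2)[93 + √(8649 + 4·184140)] = (1/2)[93 + √745209] ≈ (1/2)(93 + 863.2549) = 478.1274.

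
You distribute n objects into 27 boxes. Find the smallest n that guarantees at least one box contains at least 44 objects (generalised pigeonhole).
n = (44 − 1)·27 + 1 = 1162

By the generalised pigeonhole principle, to guarantee some box contains ≥ r objects we need more than (r − 1) · k objects total. Threshold: n = (r − 1) · k + 1. With r = 44 and k = 27: n = 43 · 27 + 1 = 1161 + 1 = 1162. For n = 1161 = 43 · 27, we can put exactly 43 objects in every box, avoiding 44 in any single one — so 1162 is tight.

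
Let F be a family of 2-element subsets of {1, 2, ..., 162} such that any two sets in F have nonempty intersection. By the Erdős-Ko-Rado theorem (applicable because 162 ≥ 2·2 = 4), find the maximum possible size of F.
max |F| = C(161, 1) = 161

The Erdős-Ko-Rado theorem states: for n ≥ 2k, an intersecting family of k-subsets of an n-element set has size at most C(n − 1, k − 1), with equality for 'star' families {A ⊆ [n] : |A| = k, i ∈ A} (fix an element i). For n = 162, k = 2: C(161, 1) = 161.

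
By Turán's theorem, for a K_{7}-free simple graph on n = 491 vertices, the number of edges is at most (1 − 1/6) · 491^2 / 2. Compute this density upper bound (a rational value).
Turán density bound = (5/6) · 491^2/2 = 1205405/12 ≈ 100450.4167

Turán's theorem: ex(n, K_{r+1}) is achieved by the complete r-partite Turán graph T(n, r) with parts as balanced as possible, and is at most (1 − 1/r) · n^2/2. For r = 6, n = 491: the density bound is (5/6) · 241081/2 = 1205405/12 ≈ 100450.4167. The integer-valued extremum is e(T(491, 6)) = 100450, which is strictly less than the density bound 1205405/12 since 6 ∤ 491 (the parts of T(491, 6) cannot all be equal).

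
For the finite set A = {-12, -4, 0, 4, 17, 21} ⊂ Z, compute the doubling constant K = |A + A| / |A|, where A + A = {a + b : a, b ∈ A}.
K = |A + A| / |A| = 17/6

Enumerate A + A = {a + b : a, b ∈ A}. With |A| = 6, there are |A|^2 = 36 ordered sum pairs; collecting distinct values, A + A = {-24, -16, -12, -8, -4, 0, 4, 5, 8, 9, 13, 17, 21, 25, 34, 38, 42}, so |A + A| = 17. Thus K = 17/6. For comparison, the minimum possible |A + A| over all 6-element sets is 2·6 − 1 = 11 (so min K = 11/6), attained only by arithmetic progressions.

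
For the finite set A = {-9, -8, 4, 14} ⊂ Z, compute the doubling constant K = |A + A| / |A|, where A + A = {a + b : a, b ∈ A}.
K = |A + A| / |A| = 10/4 = 5/2

Enumerate A + A = {a + b : a, b ∈ A}. With |A| = 4, there are |A|^2 = 16 ordered sum pairs; collecting distinct values, A + A = {-18, -17, -16, -5, -4, 5, 6, 8, 18, 28}, so |A + A| = 10. Thus K = 10/4 = 5/2. For comparison, the minimum possible |A + A| over all 4-element sets is 2·4 − 1 = 7 (so min K = 7/4), attained only by arithmetic progressions.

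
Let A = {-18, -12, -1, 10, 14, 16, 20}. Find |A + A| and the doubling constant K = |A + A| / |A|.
K = |A + A| / |A| = 24/7

Enumerate A + A = {a + b : a, b ∈ A}. With |A| = 7, there are |A|^2 = 49 ordered sum pairs; collecting distinct values, A + A = {-36, -30, -24, -19, -13, -8, -4, -2, 2, 4, 8, 9, 13, 15, 19, 20, 24, 26, 28, 30, 32, 34, 36, 40}, so |A + A| = 24. Thus K = 24/7. For comparison, the minimum possible |A + A| over all 7-element sets is 2·7 − 1 = 13 (so min K = 13/7), attained only by arithmetic progressions.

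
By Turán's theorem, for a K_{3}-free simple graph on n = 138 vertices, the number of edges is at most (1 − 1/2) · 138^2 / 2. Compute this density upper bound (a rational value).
Turán density bound = (1/2) · 138^2/2 = 4761

Turán's theorem: ex(n, K_{r+1}) is achieved by the complete r-partite Turán graph T(n, r) with parts as balanced as possible, and is at most (1 − 1/r) · n^2/2. For r = 2, n = 138: the density bound is (1/2) · 19044/2 = 4761. Since 2 ∣ 138, the Turán graph T(138, 2) has parts of equal size 69, and its edge count e(T(138, 2)) = 4761 attains the density bound exactly.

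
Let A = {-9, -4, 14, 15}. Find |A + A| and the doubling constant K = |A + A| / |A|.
K = |A + A| / |A| = 10/4 = 5/2

Enumerate A + A = {a + b : a, b ∈ A}. With |A| = 4, there are |A|^2 = 16 ordered sum pairs; collecting distinct values, A + A = {-18, -13, -8, 5, 6, 10, 11, 28, 29, 30}, so |A + A| = 10. Thus K = 10/4 = 5/2. For comparison, the minimum possible |A + A| over all 4-element sets is 2·4 − 1 = 7 (so min K = 7/4), attained only by arithmetic progressions.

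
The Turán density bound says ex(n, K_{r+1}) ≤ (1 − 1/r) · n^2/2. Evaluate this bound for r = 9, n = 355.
Turán density bound = (8/9) · 355^2/2 = 504100/9 ≈ 56011.1111

Turán's theorem: ex(n, K_{r+1}) is achieved by the complete r-partite Turán graph T(n, r) with parts as balanced as possible, and is at most (1 − 1/r) · n^2/2. For r = 9, n = 355: the density bound is (8/9) · 126025/2 = 504100/9 ≈ 56011.1111. The integer-valued extremum is e(T(355, 9)) = 56010, which is strictly less than the density bound 504100/9 since 9 ∤ 355 (the parts of T(355, 9) cannot all be equal).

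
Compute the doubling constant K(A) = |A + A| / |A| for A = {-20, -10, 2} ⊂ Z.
K = |A + A| / |A| = 6/3 = 2

Enumerate A + A = {a + b : a, b ∈ A}. With |A| = 3, there are |A|^2 = 9 ordered sum pairs; collecting distinct values, A + A = {-40, -30, -20, -18, -8, 4}, so |A + A| = 6. Thus K = 6/3 = 2. For comparison, the minimum possible |A + A| over all 3-element sets is 2·3 − 1 = 5 (so min K = 5/3), attained only by arithmetic progressions.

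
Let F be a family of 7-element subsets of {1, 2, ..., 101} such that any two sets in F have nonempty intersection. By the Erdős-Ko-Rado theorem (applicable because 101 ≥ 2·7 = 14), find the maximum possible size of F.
max |F| = C(100, 6) = 1192052400

The Erdős-Ko-Rado theorem states: for n ≥ 2k, an intersecting family of k-subsets of an n-element set has size at most C(n − 1, k − 1), with equality for 'star' families {A ⊆ [n] : |A| = k, i ∈ A} (fix an element i). For n = 101, k = 7: C(100, 6) = 1192052400.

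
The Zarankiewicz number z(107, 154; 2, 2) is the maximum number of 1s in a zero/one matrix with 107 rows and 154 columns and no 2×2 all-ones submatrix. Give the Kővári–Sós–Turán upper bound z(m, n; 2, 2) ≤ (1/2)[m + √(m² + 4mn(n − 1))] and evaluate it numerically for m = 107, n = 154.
z(107, 154; 2, 2) ≤ (1/2)[107 + √(107² + 4·107·154·153)] = (1/2)[107 + √10095985] = 1642.209

Kővári–Sós–Turán: let r_1, ..., r_107 be the row sums and z = Σ r_i the total number of 1s. Each pair of columns can share at most one row with both entries 1 (else a 2×2 all-ones block appears), so Σ_i C(r_i, 2) ≤ C(154, 2) = 11781. By convexity Σ_i C(r_i, 2) ≥ 107·C(z/107, 2) = z(z − 107)/(2·107), giving z² − 107z − 107·154·153 ≤ 0 and hence z ≤ (1/2)[107 + √(11449 + 4·2521134)] = (1/2)[107 + √10095985] ≈ (1/2)(107 + 3177.418) = 1642.209.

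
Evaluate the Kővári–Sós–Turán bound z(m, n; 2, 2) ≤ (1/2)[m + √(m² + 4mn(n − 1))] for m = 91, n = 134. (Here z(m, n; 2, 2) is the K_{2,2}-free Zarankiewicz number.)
z(91, 134; 2, 2) ≤ (1/2)[91 + √(91² + 4·91·134·133)] = (1/2)[91 + √6495489] = 1319.8125

Kővári–Sós–Turán: let r_1, ..., r_91 be the row sums and z = Σ r_i the total number of 1s. Each pair of columns can share at most one row with both entries 1 (else a 2×2 all-ones block appears), so Σ_i C(r_i, 2) ≤ C(134, 2) = 8911. By convexity Σ_i C(r_i, 2) ≥ 91·C(z/91, 2) = z(z − 91)/(2·91), giving z² − 91z − 91·134·133 ≤ 0 and hence z ≤ (1/2)[91 + √(8281 + 4·1621802)] = (1/2)[91 + √6495489] ≈ (1/2)(91 + 2548.6249) = 1319.8125.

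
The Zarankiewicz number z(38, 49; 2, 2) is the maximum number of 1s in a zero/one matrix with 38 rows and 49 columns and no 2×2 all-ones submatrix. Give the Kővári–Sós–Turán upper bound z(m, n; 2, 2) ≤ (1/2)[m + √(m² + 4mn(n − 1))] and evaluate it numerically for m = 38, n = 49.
z(38, 49; 2, 2) ≤ (1/2)[38 + √(38² + 4·38·49·48)] = (1/2)[38 + √358948] = 318.5613

Kővári–Sós–Turán: let r_1, ..., r_38 be the row sums and z = Σ r_i the total number of 1s. Each pair of columns can share at most one row with both entries 1 (else a 2×2 all-ones block appears), so Σ_i C(r_i, 2) ≤ C(49, 2) = 1176. By convexity Σ_i C(r_i, 2) ≥ 38·C(z/38, 2) = z(z − 38)/(2·38), giving z² − 38z − 38·49·48 ≤ 0 and hence z ≤ (1/2)[38 + √(1444 + 4·89376)] = (1/2)[38 + √358948] ≈ (1/2)(38 + 599.1227) = 318.5613.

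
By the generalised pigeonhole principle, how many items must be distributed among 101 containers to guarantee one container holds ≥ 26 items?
n = (26 − 1)·101 + 1 = 2526

By the generalised pigeonhole principle, to guarantee some box contains ≥ r objects we need more than (r − 1) · k objects total. Threshold: n = (r − 1) · k + 1. With r = 26 and k = 101: n = 25 · 101 + 1 = 2525 + 1 = 2526. For n = 2525 = 25 · 101, we can put exactly 25 objects in every box, avoiding 26 in any single one — so 2526 is tight.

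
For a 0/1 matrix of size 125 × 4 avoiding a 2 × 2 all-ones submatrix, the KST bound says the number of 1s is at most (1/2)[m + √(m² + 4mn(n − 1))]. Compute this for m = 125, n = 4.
z(125, 4; 2, 2) ≤ (1/2)[125 + √(125² + 4·125·4·3)] = (1/2)[125 + √21625] = 136.0272

Kővári–Sós–Turán: let r_1, ..., r_125 be the row sums and z = Σ r_i the total number of 1s. Each pair of columns can share at most one row with both entries 1 (else a 2×2 all-ones block appears), so Σ_i C(r_i, 2) ≤ C(4, 2) = 6. By convexity Σ_i C(r_i, 2) ≥ 125·C(z/125, 2) = z(z − 125)/(2·125), giving z² − 125z − 125·4·3 ≤ 0 and hence z ≤ (1/2)[125 + √(15625 + 4·1500)] = (1/2)[125 + √21625] ≈ (1/2)(125 + 147.0544) = 136.0272.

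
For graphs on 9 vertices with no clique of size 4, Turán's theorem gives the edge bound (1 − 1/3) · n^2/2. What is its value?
Turán density bound = (2/3) · 9^2/2 = 27

Turán's theorem: ex(n, K_{r+1}) is achieved by the complete r-partite Turán graph T(n, r) with parts as balanced as possible, and is at most (1 − 1/r) · n^2/2. For r = 3, n = 9: the density bound is (2/3) · 81/2 = 27. Since 3 ∣ 9, the Turán graph T(9, 3) has parts of equal size 3, and its edge count e(T(9, 3)) = 27 attains the density bound exactly.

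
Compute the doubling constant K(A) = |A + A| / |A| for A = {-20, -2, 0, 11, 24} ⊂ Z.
K = |A + A| / |A| = 14/5

Enumerate A + A = {a + b : a, b ∈ A}. With |A| = 5, there are |A|^2 = 25 ordered sum pairs; collecting distinct values, A + A = {-40, -22, -20, -9, -4, -2, 0, 4, 9, 11, 22, 24, 35, 48}, so |A + A| = 14. Thus K = 14/5. For comparison, the minimum possible |A + A| over all 5-element sets is 2·5 − 1 = 9 (so min K = 9/5), attained only by arithmetic progressions.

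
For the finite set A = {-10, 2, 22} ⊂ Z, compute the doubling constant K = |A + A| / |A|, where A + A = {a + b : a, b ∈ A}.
K = |A + A| / |A| = 6/3 = 2

Enumerate A + A = {a + b : a, b ∈ A}. With |A| = 3, there are |A|^2 = 9 ordered sum pairs; collecting distinct values, A + A = {-20, -8, 4, 12, 24, 44}, so |A + A| = 6. Thus K = 6/3 = 2. For comparison, the minimum possible |A + A| over all 3-element sets is 2·3 − 1 = 5 (so min K = 5/3), attained only by arithmetic progressions.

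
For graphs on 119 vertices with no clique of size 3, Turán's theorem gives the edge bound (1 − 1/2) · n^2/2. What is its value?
Turán density bound = (1/2) · 119^2/2 = 14161/4 ≈ 3540.25

Turán's theorem: ex(n, K_{r+1}) is achieved by the complete r-partite Turán graph T(n, r) with parts as balanced as possible, and is at most (1 − 1/r) · n^2/2. For r = 2, n = 119: the density bound is (1/2) · 14161/2 = 14161/4 ≈ 3540.25. The integer-valued extremum is e(T(119, 2)) = 3540, which is strictly less than the density bound 14161/4 since 2 ∤ 119 (the parts of T(119, 2) cannot all be equal).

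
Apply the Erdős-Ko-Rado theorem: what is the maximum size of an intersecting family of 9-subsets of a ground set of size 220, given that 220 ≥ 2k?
max |F| = C(219, 8) = 115308485402067

The Erdős-Ko-Rado theorem states: for n ≥ 2k, an intersecting family of k-subsets of an n-element set has size at most C(n − 1, k − 1), with equality for 'star' families {A ⊆ [n] : |A| = k, i ∈ A} (fix an element i). For n = 220, k = 9: C(219, 8) = 115308485402067.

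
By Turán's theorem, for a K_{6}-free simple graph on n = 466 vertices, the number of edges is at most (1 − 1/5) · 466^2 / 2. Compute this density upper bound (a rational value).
Turán density bound = (4/5) · 466^2/2 = 434312/5 ≈ 86862.4

Turán's theorem: ex(n, K_{r+1}) is achieved by the complete r-partite Turán graph T(n, r) with parts as balanced as possible, and is at most (1 − 1/r) · n^2/2. For r = 5, n = 466: the density bound is (4/5) · 217156/2 = 434312/5 ≈ 86862.4. The integer-valued extremum is e(T(466, 5)) = 86862, which is strictly less than the density bound 434312/5 since 5 ∤ 466 (the parts of T(466, 5) cannot all be equal).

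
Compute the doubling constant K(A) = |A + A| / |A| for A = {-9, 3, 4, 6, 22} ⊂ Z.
K = |A + A| / |A| = 15/5 = 3

Enumerate A + A = {a + b : a, b ∈ A}. With |A| = 5, there are |A|^2 = 25 ordered sum pairs; collecting distinct values, A + A = {-18, -6, -5, -3, 6, 7, 8, 9, 10, 12, 13, 25, 26, 28, 44}, so |A + A| = 15. Thus K = 15/5 = 3. For comparison, the minimum possible |A + A| over all 5-element sets is 2·5 − 1 = 9 (so min K = 9/5), attained only by arithmetic progressions.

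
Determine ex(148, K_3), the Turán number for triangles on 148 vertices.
ex(148, K_3) = ⌊148^2/4⌋ = 5476

Mantel (1907): a triangle-free graph on n vertices has at most ⌊n^2/4⌋ edges, with equality for the complete bipartite graph K_{⌊n/2⌋, ⌈n/2⌉}. For n = 148: ⌊148^2/4⌋ = ⌊21904/4⌋ = 5476. The extremal graph is K_{74, 74}, which has 74·74 = 5476 edges.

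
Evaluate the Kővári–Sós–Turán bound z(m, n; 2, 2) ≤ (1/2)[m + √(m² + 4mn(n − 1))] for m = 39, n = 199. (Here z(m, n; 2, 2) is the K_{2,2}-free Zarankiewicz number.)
z(39, 199; 2, 2) ≤ (1/2)[39 + √(39² + 4·39·199·198)] = (1/2)[39 + √6148233] = 1259.2815

Kővári–Sós–Turán: let r_1, ..., r_39 be the row sums and z = Σ r_i the total number of 1s. Each pair of columns can share at most one row with both entries 1 (else a 2×2 all-ones block appears), so Σ_i C(r_i, 2) ≤ C(199, 2) = 19701. By convexity Σ_i C(r_i, 2) ≥ 39·C(z/39, 2) = z(z − 39)/(2·39), giving z² − 39z − 39·199·198 ≤ 0 and hence z ≤ (1/2)[39 + √(1521 + 4·1536678)] = (1/2)[39 + √6148233] ≈ (1/2)(39 + 2479.5631) = 1259.2815.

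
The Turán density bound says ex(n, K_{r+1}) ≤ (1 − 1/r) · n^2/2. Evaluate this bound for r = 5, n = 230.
Turán density bound = (4/5) · 230^2/2 = 21160

Turán's theorem: ex(n, K_{r+1}) is achieved by the complete r-partite Turán graph T(n, r) with parts as balanced as possible, and is at most (1 − 1/r) · n^2/2. For r = 5, n = 230: the density bound is (4/5) · 52900/2 = 21160. Since 5 ∣ 230, the Turán graph T(230, 5) has parts of equal size 46, and its edge count e(T(230, 5)) = 21160 attains the density bound exactly.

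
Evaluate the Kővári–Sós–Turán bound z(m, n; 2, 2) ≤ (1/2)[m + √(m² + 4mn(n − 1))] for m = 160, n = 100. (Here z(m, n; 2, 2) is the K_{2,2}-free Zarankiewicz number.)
z(160, 100; 2, 2) ≤ (1/2)[160 + √(160² + 4·160·100·99)] = (1/2)[160 + √6361600] = 1341.1106

Kővári–Sós–Turán: let r_1, ..., r_160 be the row sums and z = Σ r_i the total number of 1s. Each pair of columns can share at most one row with both entries 1 (else a 2×2 all-ones block appears), so Σ_i C(r_i, 2) ≤ C(100, 2) = 4950. By convexity Σ_i C(r_i, 2) ≥ 160·C(z/160, 2) = z(z − 160)/(2·160), giving z² − 160z − 160·100·99 ≤ 0 and hence z ≤ (1/2)[160 + √(25600 + 4·1584000)] = (1/2)[160 + √6361600] ≈ (1/2)(160 + 2522.2212) = 1341.1106.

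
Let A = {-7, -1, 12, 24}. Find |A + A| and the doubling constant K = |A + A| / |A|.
K = |A + A| / |A| = 10/4 = 5/2

Enumerate A + A = {a + b : a, b ∈ A}. With |A| = 4, there are |A|^2 = 16 ordered sum pairs; collecting distinct values, A + A = {-14, -8, -2, 5, 11, 17, 23, 24, 36, 48}, so |A + A| = 10. Thus K = 10/4 = 5/2. For comparison, the minimum possible |A + A| over all 4-element sets is 2·4 − 1 = 7 (so min K = 7/4), attained only by arithmetic progressions.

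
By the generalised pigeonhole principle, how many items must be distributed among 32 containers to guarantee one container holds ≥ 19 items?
n = (19 − 1)·32 + 1 = 577

By the generalised pigeonhole principle, to guarantee some box contains ≥ r objects we need more than (r − 1) · k objects total. Threshold: n = (r − 1) · k + 1. With r = 19 and k = 32: n = 18 · 32 + 1 = 576 + 1 = 577. For n = 576 = 18 · 32, we can put exactly 18 objects in every box, avoiding 19 in any single one — so 577 is tight.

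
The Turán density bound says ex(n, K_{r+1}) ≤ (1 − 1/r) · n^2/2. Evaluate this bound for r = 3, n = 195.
Turán density bound = (2/3) · 195^2/2 = 12675

Turán's theorem: ex(n, K_{r+1}) is achieved by the complete r-partite Turán graph T(n, r) with parts as balanced as possible, and is at most (1 − 1/r) · n^2/2. For r = 3, n = 195: the density bound is (2/3) · 38025/2 = 12675. Since 3 ∣ 195, the Turán graph T(195, 3) has parts of equal size 65, and its edge count e(T(195, 3)) = 12675 attains the density bound exactly.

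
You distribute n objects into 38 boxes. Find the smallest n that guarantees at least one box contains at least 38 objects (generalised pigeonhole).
n = (38 − 1)·38 + 1 = 1407

By the generalised pigeonhole principle, to guarantee some box contains ≥ r objects we need more than (r − 1) · k objects total. Threshold: n = (r − 1) · k + 1. With r = 38 and k = 38: n = 37 · 38 + 1 = 1406 + 1 = 1407. For n = 1406 = 37 · 38, we can put exactly 37 objects in every box, avoiding 38 in any single one — so 1407 is tight.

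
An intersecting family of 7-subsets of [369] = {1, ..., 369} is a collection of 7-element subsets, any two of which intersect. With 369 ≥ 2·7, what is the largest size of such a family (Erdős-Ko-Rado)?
max |F| = C(368, 6) = 3311031748024

Erdős-Ko-Rado (1961): when n ≥ 2k, max |F| = C(n−1, k−1). The bound is attained by the star {A : i ∈ A} for any fixed i ∈ [n]. Here C(369−1, 7−1) = C(368, 6) = 3311031748024.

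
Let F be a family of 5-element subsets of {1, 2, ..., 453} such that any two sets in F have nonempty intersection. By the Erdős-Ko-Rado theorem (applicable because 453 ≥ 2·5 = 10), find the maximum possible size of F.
max |F| = C(452, 4) = 1716179025

The Erdős-Ko-Rado theorem states: for n ≥ 2k, an intersecting family of k-subsets of an n-element set has size at most C(n − 1, k − 1), with equality for 'star' families {A ⊆ [n] : |A| = k, i ∈ A} (fix an element i). For n = 453, k = 5: C(452, 4) = 1716179025.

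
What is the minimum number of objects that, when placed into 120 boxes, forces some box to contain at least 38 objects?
n = (38 − 1)·120 + 1 = 4441

By the generalised pigeonhole principle, to guarantee some box contains ≥ r objects we need more than (r − 1) · k objects total. Threshold: n = (r − 1) · k + 1. With r = 38 and k = 120: n = 37 · 120 + 1 = 4440 + 1 = 4441. For n = 4440 = 37 · 120, we can put exactly 37 objects in every box, avoiding 38 in any single one — so 4441 is tight.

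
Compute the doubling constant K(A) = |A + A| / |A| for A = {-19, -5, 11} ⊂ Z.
K = |A + A| / |A| = 6/3 = 2

Enumerate A + A = {a + b : a, b ∈ A}. With |A| = 3, there are |A|^2 = 9 ordered sum pairs; collecting distinct values, A + A = {-38, -24, -10, -8, 6, 22}, so |A + A| = 6. Thus K = 6/3 = 2. For comparison, the minimum possible |A + A| over all 3-element sets is 2·3 − 1 = 5 (so min K = 5/3), attained only by arithmetic progressions.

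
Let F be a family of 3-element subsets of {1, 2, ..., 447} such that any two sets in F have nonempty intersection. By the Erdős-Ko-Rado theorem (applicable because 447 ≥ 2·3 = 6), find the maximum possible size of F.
max |F| = C(446, 2) = 99235

Erdős-Ko-Rado (1961): when n ≥ 2k, max |F| = C(n−1, k−1). The bound is attained by the star {A : i ∈ A} for any fixed i ∈ [n]. Here C(447−1, 3−1) = C(446, 2) = 99235.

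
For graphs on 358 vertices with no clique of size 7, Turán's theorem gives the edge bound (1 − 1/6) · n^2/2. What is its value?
Turán density bound = (5/6) · 358^2/2 = 160205/3 ≈ 53401.6667

Turán's theorem: ex(n, K_{r+1}) is achieved by the complete r-partite Turán graph T(n, r) with parts as balanced as possible, and is at most (1 − 1/r) · n^2/2. For r = 6, n = 358: the density bound is (5/6) · 128164/2 = 160205/3 ≈ 53401.6667. The integer-valued extremum is e(T(358, 6)) = 53401, which is strictly less than the density bound 160205/3 since 6 ∤ 358 (the parts of T(358, 6) cannot all be equal).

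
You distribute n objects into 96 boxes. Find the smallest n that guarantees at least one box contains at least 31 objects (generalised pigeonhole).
n = (31 − 1)·96 + 1 = 2881

By the generalised pigeonhole principle, to guarantee some box contains ≥ r objects we need more than (r − 1) · k objects total. Threshold: n = (r − 1) · k + 1. With r = 31 and k = 96: n = 30 · 96 + 1 = 2880 + 1 = 2881. For n = 2880 = 30 · 96, we can put exactly 30 objects in every box, avoiding 31 in any single one — so 2881 is tight.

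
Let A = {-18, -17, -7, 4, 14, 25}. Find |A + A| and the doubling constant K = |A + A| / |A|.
K = |A + A| / |A| = 16/6 = 8/3

Enumerate A + A = {a + b : a, b ∈ A}. With |A| = 6, there are |A|^2 = 36 ordered sum pairs; collecting distinct values, A + A = {-36, -35, -34, -25, -24, -14, -13, -4, -3, 7, 8, 18, 28, 29, 39, 50}, so |A + A| = 16. Thus K = 16/6 = 8/3. For comparison, the minimum possible |A + A| over all 6-element sets is 2·6 − 1 = 11 (so min K = 11/6), attained only by arithmetic progressions.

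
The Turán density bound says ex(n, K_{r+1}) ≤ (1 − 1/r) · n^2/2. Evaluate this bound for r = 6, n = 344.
Turán density bound = (5/6) · 344^2/2 = 147920/3 ≈ 49306.6667

Turán's theorem: ex(n, K_{r+1}) is achieved by the complete r-partite Turán graph T(n, r) with parts as balanced as possible, and is at most (1 − 1/r) · n^2/2. For r = 6, n = 344: the density bound is (5/6) · 118336/2 = 147920/3 ≈ 49306.6667. The integer-valued extremum is e(T(344, 6)) = 49306, which is strictly less than the density bound 147920/3 since 6 ∤ 344 (the parts of T(344, 6) cannot all be equal).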